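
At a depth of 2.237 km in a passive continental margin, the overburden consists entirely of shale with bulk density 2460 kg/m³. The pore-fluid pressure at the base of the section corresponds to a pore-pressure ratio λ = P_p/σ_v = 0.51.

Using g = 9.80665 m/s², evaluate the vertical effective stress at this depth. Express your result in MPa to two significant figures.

26 MPa

Overburden (lithostatic) stress σ_v:
shale: 2460 kg/m³ × 9.80665 m/s² × 2237 m = 5.397×10^7 Pa = 53.97 MPa
Pore pressure P_p = λ·σ_v = 0.51 × 53.97 MPa = 27.52 MPa
Effective stress σ' = σ_v − P_p = 53.97 − 27.52 = 26.443 MPa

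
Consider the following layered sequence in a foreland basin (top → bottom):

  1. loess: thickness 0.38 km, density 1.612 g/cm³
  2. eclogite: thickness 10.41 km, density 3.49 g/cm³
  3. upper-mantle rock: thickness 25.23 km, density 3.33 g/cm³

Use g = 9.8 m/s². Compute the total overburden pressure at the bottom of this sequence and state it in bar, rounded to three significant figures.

loess: 1612 kg/m³ × 9.8 m/s² × 380 m = 6.003×10^6 Pa = 60.03 bar
eclogite: 3490 kg/m³ × 9.8 m/s² × 10410 m = 3.560×10^8 Pa = 3560 bar
upper-mantle rock: 3330 kg/m³ × 9.8 m/s² × 25230 m = 8.234×10^8 Pa = 8234 bar
Total = 60.03 + 3560 + 8234 = 11854 bar

11900 bar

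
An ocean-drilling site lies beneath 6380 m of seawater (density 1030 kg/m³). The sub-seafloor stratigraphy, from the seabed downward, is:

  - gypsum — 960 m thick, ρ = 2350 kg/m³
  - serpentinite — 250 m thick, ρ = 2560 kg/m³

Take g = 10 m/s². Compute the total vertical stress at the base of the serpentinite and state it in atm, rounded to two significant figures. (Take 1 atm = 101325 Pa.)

seawater: 1030 kg/m³ × 10 m/s² × 6380 m = 6.571×10^7 Pa = 648.5 atm
gypsum: 2350 kg/m³ × 10 m/s² × 960 m = 2.256×10^7 Pa = 222.6 atm
serpentinite: 2560 kg/m³ × 10 m/s² × 250 m = 6.400×10^6 Pa = 63.16 atm
Total = 648.5 + 222.6 + 63.16 = 934.36 atm

930 atm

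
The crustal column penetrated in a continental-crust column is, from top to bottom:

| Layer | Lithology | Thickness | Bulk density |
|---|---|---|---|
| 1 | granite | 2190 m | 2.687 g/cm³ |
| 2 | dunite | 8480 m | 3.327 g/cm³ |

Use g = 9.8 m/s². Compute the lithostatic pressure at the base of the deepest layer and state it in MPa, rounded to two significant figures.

granite: 2687 kg/m³ × 9.8 m/s² × 2190 m = 5.767×10^7 Pa = 57.67 MPa
dunite: 3327 kg/m³ × 9.8 m/s² × 8480 m = 2.765×10^8 Pa = 276.5 MPa
Total = 57.67 + 276.5 = 334.16 MPa

330 MPa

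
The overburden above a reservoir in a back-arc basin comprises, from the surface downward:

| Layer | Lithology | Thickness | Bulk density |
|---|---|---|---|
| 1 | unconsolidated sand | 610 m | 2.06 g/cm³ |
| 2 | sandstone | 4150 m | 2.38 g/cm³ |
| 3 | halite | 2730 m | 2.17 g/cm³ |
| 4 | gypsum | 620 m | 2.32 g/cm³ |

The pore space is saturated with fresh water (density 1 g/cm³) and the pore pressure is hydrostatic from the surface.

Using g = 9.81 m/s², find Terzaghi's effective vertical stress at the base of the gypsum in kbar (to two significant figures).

Overburden (lithostatic) stress σ_v:
unconsolidated sand: 2060 kg/m³ × 9.81 m/s² × 610 m = 1.233×10^7 Pa = 12.33 MPa
sandstone: 2380 kg/m³ × 9.81 m/s² × 4150 m = 9.689×10^7 Pa = 96.89 MPa
halite: 2170 kg/m³ × 9.81 m/s² × 2730 m = 5.812×10^7 Pa = 58.12 MPa
gypsum: 2320 kg/m³ × 9.81 m/s² × 620 m = 1.411×10^7 Pa = 14.11 MPa
Total = 12.33 + 96.89 + 58.12 + 14.11 = 181.45 MPa
Pore pressure P_p = 1000 kg/m³ × 9.81 m/s² × 8110 m = 7.956×10^7 Pa = 79.56 MPa
Effective stress σ' = σ_v − P_p = 181.4 − 79.56 = 101.89 MPa = 1.0189 kbar

1.0 kbar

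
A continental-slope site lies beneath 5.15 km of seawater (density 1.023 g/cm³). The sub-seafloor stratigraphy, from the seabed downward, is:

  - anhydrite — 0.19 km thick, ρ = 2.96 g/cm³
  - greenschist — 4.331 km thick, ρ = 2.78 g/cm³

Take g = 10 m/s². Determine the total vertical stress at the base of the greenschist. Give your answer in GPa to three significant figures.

seawater: 1023 kg/m³ × 10 m/s² × 5150 m = 5.268×10^7 Pa = 0.05268 GPa
anhydrite: 2960 kg/m³ × 10 m/s² × 190 m = 5.624×10^6 Pa = 5.624×10^-3 GPa
greenschist: 2780 kg/m³ × 10 m/s² × 4331 m = 1.204×10^8 Pa = 0.1204 GPa
Total = 0.05268 + 5.624×10^-3 + 0.1204 = 0.17871 GPa

0.179 GPa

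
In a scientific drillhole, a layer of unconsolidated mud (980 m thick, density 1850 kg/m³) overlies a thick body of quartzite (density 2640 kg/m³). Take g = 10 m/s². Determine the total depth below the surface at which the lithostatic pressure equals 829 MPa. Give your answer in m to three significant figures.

31700 m

Pressure at base of upper layers: 1850×10×980 = 1.813×10^7 Pa = 18.13 MPa
Remaining pressure to be supplied by quartzite: 8.290×10^8 − 1.813×10^7 = 8.109×10^8 Pa
Additional depth in quartzite = 8.109×10^8 Pa / (2640 kg/m³ × 10 m/s²) = 30715 m
Total depth = 980 m + 30715 m = 31695 m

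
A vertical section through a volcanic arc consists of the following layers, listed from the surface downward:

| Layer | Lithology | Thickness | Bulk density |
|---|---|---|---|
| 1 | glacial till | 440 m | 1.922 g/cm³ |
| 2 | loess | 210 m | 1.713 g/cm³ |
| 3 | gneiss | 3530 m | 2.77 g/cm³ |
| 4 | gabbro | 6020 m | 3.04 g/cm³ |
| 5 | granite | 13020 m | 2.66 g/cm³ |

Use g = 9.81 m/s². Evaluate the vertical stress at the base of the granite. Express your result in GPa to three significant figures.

0.627 GPa

glacial till: 1922 kg/m³ × 9.81 m/s² × 440 m = 8.296×10^6 Pa = 8.296×10^-3 GPa
loess: 1713 kg/m³ × 9.81 m/s² × 210 m = 3.529×10^6 Pa = 3.529×10^-3 GPa
gneiss: 2770 kg/m³ × 9.81 m/s² × 3530 m = 9.592×10^7 Pa = 0.09592 GPa
gabbro: 3040 kg/m³ × 9.81 m/s² × 6020 m = 1.795×10^8 Pa = 0.1795 GPa
granite: 2660 kg/m³ × 9.81 m/s² × 13020 m = 3.398×10^8 Pa = 0.3398 GPa
Total = 8.296×10^-3 + 3.529×10^-3 + 0.09592 + 0.1795 + 0.3398 = 0.62703 GPa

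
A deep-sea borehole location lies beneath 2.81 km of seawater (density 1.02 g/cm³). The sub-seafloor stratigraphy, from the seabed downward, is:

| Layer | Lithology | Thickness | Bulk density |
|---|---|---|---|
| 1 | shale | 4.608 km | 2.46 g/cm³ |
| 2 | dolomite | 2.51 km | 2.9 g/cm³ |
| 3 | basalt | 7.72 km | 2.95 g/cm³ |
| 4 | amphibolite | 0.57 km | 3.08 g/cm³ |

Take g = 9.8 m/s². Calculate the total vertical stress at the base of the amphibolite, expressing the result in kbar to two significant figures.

seawater: 1020 kg/m³ × 9.8 m/s² × 2810 m = 2.809×10^7 Pa = 0.2809 kbar
shale: 2460 kg/m³ × 9.8 m/s² × 4608 m = 1.111×10^8 Pa = 1.111 kbar
dolomite: 2900 kg/m³ × 9.8 m/s² × 2510 m = 7.133×10^7 Pa = 0.7133 kbar
basalt: 2950 kg/m³ × 9.8 m/s² × 7720 m = 2.232×10^8 Pa = 2.232 kbar
amphibolite: 3080 kg/m³ × 9.8 m/s² × 570 m = 1.720×10^7 Pa = 0.1720 kbar
Total = 0.2809 + 1.111 + 0.7133 + 2.232 + 0.1720 = 4.5090 kbar

4.5 kbar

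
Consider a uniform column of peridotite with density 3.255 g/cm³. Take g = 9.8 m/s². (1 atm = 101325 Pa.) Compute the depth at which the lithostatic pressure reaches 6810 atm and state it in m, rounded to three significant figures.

21600 m

h = P/(ρg) = 6810 atm / (3255 kg/m³ × 9.8 m/s²) = 6.900×10^8 Pa / 31899 Pa/m = 21632 m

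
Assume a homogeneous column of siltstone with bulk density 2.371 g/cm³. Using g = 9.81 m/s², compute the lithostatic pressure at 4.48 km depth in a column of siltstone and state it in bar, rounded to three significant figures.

siltstone: 2371 kg/m³ × 9.81 m/s² × 4480 m = 1.042×10^8 Pa = 1042 bar

1040 bar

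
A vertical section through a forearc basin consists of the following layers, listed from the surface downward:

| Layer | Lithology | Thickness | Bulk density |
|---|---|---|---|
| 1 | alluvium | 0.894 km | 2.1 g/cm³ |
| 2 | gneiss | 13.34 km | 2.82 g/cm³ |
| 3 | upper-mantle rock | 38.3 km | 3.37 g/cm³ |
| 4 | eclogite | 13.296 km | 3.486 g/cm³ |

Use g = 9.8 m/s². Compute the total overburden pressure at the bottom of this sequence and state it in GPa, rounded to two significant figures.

2.1 GPa

alluvium: 2100 kg/m³ × 9.8 m/s² × 894 m = 1.840×10^7 Pa = 0.01840 GPa
gneiss: 2820 kg/m³ × 9.8 m/s² × 13340 m = 3.687×10^8 Pa = 0.3687 GPa
upper-mantle rock: 3370 kg/m³ × 9.8 m/s² × 38300 m = 1.265×10^9 Pa = 1.265 GPa
eclogite: 3486 kg/m³ × 9.8 m/s² × 13296 m = 4.542×10^8 Pa = 0.4542 GPa
Total = 0.01840 + 0.3687 + 1.265 + 0.4542 = 2.1062 GPa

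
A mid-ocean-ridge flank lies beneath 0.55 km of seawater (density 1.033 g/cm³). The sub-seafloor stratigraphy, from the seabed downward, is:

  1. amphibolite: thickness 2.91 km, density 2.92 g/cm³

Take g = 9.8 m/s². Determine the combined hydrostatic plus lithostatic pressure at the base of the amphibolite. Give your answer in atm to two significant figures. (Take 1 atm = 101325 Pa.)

880 atm

seawater: 1033 kg/m³ × 9.8 m/s² × 550 m = 5.568×10^6 Pa = 54.95 atm
amphibolite: 2920 kg/m³ × 9.8 m/s² × 2910 m = 8.327×10^7 Pa = 821.8 atm
Total = 54.95 + 821.8 = 876.79 atm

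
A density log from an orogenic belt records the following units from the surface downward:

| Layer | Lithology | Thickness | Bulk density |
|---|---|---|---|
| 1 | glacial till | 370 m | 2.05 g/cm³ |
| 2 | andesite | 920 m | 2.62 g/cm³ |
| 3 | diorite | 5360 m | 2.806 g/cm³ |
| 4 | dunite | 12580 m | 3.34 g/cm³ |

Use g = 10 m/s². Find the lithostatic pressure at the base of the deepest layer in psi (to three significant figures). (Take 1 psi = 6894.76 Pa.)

glacial till: 2050 kg/m³ × 10 m/s² × 370 m = 7.585×10^6 Pa = 1100 psi
andesite: 2620 kg/m³ × 10 m/s² × 920 m = 2.410×10^7 Pa = 3496 psi
diorite: 2806 kg/m³ × 10 m/s² × 5360 m = 1.504×10^8 Pa = 21814 psi
dunite: 3340 kg/m³ × 10 m/s² × 12580 m = 4.202×10^8 Pa = 60941 psi
Total = 1100 + 3496 + 21814 + 60941 = 87351 psi

87400 psi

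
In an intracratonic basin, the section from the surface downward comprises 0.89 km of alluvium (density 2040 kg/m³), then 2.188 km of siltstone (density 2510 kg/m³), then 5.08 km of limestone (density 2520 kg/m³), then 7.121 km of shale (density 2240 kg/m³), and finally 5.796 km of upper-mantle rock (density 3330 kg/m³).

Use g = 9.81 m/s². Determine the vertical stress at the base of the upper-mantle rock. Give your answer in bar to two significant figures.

alluvium: 2040 kg/m³ × 9.81 m/s² × 890 m = 1.781×10^7 Pa = 178.1 bar
siltstone: 2510 kg/m³ × 9.81 m/s² × 2188 m = 5.388×10^7 Pa = 538.8 bar
limestone: 2520 kg/m³ × 9.81 m/s² × 5080 m = 1.256×10^8 Pa = 1256 bar
shale: 2240 kg/m³ × 9.81 m/s² × 7121 m = 1.565×10^8 Pa = 1565 bar
upper-mantle rock: 3330 kg/m³ × 9.81 m/s² × 5796 m = 1.893×10^8 Pa = 1893 bar
Total = 178.1 + 538.8 + 1256 + 1565 + 1893 = 5430.9 bar

5400 bar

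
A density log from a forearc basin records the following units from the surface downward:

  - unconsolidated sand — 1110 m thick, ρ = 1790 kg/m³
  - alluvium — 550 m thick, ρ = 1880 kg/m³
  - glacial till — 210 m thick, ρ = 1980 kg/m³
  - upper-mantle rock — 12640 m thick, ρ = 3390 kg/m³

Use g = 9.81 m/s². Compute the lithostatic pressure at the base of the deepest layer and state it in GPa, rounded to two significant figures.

unconsolidated sand: 1790 kg/m³ × 9.81 m/s² × 1110 m = 1.949×10^7 Pa = 0.01949 GPa
alluvium: 1880 kg/m³ × 9.81 m/s² × 550 m = 1.014×10^7 Pa = 0.01014 GPa
glacial till: 1980 kg/m³ × 9.81 m/s² × 210 m = 4.079×10^6 Pa = 4.079×10^-3 GPa
upper-mantle rock: 3390 kg/m³ × 9.81 m/s² × 12640 m = 4.204×10^8 Pa = 0.4204 GPa
Total = 0.01949 + 0.01014 + 4.079×10^-3 + 0.4204 = 0.45407 GPa

0.45 GPa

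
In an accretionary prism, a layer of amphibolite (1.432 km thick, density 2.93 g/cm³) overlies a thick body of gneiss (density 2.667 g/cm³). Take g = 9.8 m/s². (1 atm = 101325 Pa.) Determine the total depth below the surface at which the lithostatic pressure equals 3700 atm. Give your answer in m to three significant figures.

14200 m

Pressure at base of upper layers: 2930×9.8×1432 = 4.112×10^7 Pa = 405.8 atm
Remaining pressure to be supplied by gneiss: 3.749×10^8 − 4.112×10^7 = 3.338×10^8 Pa
Additional depth in gneiss = 3.338×10^8 Pa / (2667 kg/m³ × 9.8 m/s²) = 12771 m
Total depth = 1432 m + 12771 m = 14203 m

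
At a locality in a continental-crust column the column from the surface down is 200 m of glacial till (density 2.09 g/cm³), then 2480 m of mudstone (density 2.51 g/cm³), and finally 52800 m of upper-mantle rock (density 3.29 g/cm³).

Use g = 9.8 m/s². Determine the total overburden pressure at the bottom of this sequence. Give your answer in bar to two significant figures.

glacial till: 2090 kg/m³ × 9.8 m/s² × 200 m = 4.096×10^6 Pa = 40.96 bar
mudstone: 2510 kg/m³ × 9.8 m/s² × 2480 m = 6.100×10^7 Pa = 610.0 bar
upper-mantle rock: 3290 kg/m³ × 9.8 m/s² × 52800 m = 1.702×10^9 Pa = 17024 bar
Total = 40.96 + 610.0 + 17024 = 17675 bar

18000 bar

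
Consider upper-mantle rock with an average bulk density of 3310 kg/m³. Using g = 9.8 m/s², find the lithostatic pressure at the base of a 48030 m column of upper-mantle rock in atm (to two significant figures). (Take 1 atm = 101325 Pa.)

upper-mantle rock: 3310 kg/m³ × 9.8 m/s² × 48030 m = 1.558×10^9 Pa = 15376 atm

15000 atm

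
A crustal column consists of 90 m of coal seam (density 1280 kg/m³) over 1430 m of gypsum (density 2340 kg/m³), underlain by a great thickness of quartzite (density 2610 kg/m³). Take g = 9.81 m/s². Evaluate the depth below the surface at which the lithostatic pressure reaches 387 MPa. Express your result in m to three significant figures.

15300 m

Pressure at base of upper layers: 1280×9.81×90 + 2340×9.81×1430 = 3.396×10^7 Pa = 33.96 MPa
Remaining pressure to be supplied by quartzite: 3.870×10^8 − 3.396×10^7 = 3.530×10^8 Pa
Additional depth in quartzite = 3.530×10^8 Pa / (2610 kg/m³ × 9.81 m/s²) = 13789 m
Total depth = 1520 m + 13789 m = 15309 m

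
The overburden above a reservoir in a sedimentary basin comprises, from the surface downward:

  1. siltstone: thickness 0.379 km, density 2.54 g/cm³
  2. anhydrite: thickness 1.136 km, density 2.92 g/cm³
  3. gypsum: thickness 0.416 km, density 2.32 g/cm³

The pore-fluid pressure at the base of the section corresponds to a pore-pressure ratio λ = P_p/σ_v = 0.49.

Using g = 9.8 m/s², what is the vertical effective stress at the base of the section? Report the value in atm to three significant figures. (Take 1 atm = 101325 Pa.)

Overburden (lithostatic) stress σ_v:
siltstone: 2540 kg/m³ × 9.8 m/s² × 379 m = 9.434×10^6 Pa = 9.434 MPa
anhydrite: 2920 kg/m³ × 9.8 m/s² × 1136 m = 3.251×10^7 Pa = 32.51 MPa
gypsum: 2320 kg/m³ × 9.8 m/s² × 416 m = 9.458×10^6 Pa = 9.458 MPa
Total = 9.434 + 32.51 + 9.458 = 51.400 MPa
Pore pressure P_p = λ·σ_v = 0.49 × 51.40 MPa = 25.19 MPa
Effective stress σ' = σ_v − P_p = 51.40 − 25.19 = 26.214 MPa = 258.71 atm

259 atm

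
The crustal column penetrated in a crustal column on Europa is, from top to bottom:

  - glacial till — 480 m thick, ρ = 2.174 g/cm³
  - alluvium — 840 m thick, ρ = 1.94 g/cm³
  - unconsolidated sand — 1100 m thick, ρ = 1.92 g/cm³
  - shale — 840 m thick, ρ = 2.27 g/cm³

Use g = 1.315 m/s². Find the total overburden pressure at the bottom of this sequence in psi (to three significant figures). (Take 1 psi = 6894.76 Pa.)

glacial till: 2174 kg/m³ × 1.315 m/s² × 480 m = 1.372×10^6 Pa = 199.0 psi
alluvium: 1940 kg/m³ × 1.315 m/s² × 840 m = 2.143×10^6 Pa = 310.8 psi
unconsolidated sand: 1920 kg/m³ × 1.315 m/s² × 1100 m = 2.777×10^6 Pa = 402.8 psi
shale: 2270 kg/m³ × 1.315 m/s² × 840 m = 2.507×10^6 Pa = 363.7 psi
Total = 199.0 + 310.8 + 402.8 + 363.7 = 1276.3 psi

1280 psi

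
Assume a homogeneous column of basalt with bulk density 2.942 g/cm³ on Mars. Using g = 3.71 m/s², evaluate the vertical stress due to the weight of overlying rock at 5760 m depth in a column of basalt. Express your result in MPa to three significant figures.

62.9 MPa

basalt: 2942 kg/m³ × 3.71 m/s² × 5760 m = 6.287×10^7 Pa = 62.87 MPa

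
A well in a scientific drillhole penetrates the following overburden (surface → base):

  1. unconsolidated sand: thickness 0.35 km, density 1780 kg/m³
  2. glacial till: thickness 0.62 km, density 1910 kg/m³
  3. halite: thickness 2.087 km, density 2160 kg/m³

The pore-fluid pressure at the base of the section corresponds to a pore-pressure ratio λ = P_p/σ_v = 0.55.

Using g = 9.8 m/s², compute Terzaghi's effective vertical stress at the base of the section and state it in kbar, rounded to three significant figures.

0.278 kbar

Overburden (lithostatic) stress σ_v:
unconsolidated sand: 1780 kg/m³ × 9.8 m/s² × 350 m = 6.105×10^6 Pa = 6.105 MPa
glacial till: 1910 kg/m³ × 9.8 m/s² × 620 m = 1.161×10^7 Pa = 11.61 MPa
halite: 2160 kg/m³ × 9.8 m/s² × 2087 m = 4.418×10^7 Pa = 44.18 MPa
Total = 6.105 + 11.61 + 44.18 = 61.888 MPa
Pore pressure P_p = λ·σ_v = 0.55 × 61.89 MPa = 34.04 MPa
Effective stress σ' = σ_v − P_p = 61.89 − 34.04 = 27.850 MPa = 0.27850 kbar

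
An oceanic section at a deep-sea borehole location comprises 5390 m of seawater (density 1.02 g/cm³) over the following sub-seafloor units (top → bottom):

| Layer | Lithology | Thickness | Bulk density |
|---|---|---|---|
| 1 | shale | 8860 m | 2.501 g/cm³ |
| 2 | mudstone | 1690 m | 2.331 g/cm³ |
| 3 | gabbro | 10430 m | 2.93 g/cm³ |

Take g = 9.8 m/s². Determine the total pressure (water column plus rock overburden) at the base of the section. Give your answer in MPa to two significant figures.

610 MPa

seawater: 1020 kg/m³ × 9.8 m/s² × 5390 m = 5.388×10^7 Pa = 53.88 MPa
shale: 2501 kg/m³ × 9.8 m/s² × 8860 m = 2.172×10^8 Pa = 217.2 MPa
mudstone: 2331 kg/m³ × 9.8 m/s² × 1690 m = 3.861×10^7 Pa = 38.61 MPa
gabbro: 2930 kg/m³ × 9.8 m/s² × 10430 m = 2.995×10^8 Pa = 299.5 MPa
Total = 53.88 + 217.2 + 38.61 + 299.5 = 609.13 MPa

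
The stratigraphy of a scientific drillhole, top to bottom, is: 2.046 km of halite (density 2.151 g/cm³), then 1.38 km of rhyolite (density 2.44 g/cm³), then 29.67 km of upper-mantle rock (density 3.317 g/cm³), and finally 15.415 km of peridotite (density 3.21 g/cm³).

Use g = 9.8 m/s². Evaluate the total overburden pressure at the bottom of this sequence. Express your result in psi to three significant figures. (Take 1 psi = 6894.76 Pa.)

221000 psi

halite: 2151 kg/m³ × 9.8 m/s² × 2046 m = 4.313×10^7 Pa = 6255 psi
rhyolite: 2440 kg/m³ × 9.8 m/s² × 1380 m = 3.300×10^7 Pa = 4786 psi
upper-mantle rock: 3317 kg/m³ × 9.8 m/s² × 29670 m = 9.645×10^8 Pa = 1.399×10^5 psi
peridotite: 3210 kg/m³ × 9.8 m/s² × 15415 m = 4.849×10^8 Pa = 70332 psi
Total = 6255 + 4786 + 1.399×10^5 + 70332 = 2.2126×10^5 psi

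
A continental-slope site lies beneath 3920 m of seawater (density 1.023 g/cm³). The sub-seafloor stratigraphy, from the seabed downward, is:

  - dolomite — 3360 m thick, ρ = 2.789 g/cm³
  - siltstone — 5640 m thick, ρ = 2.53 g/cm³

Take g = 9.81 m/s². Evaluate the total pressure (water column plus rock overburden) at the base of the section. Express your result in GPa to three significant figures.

seawater: 1023 kg/m³ × 9.81 m/s² × 3920 m = 3.934×10^7 Pa = 0.03934 GPa
dolomite: 2789 kg/m³ × 9.81 m/s² × 3360 m = 9.193×10^7 Pa = 0.09193 GPa
siltstone: 2530 kg/m³ × 9.81 m/s² × 5640 m = 1.400×10^8 Pa = 0.1400 GPa
Total = 0.03934 + 0.09193 + 0.1400 = 0.27125 GPa

0.271 GPa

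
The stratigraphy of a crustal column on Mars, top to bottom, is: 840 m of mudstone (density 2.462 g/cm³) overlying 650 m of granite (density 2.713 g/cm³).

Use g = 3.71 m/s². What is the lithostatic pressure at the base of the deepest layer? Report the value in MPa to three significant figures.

14.2 MPa

mudstone: 2462 kg/m³ × 3.71 m/s² × 840 m = 7.673×10^6 Pa = 7.673 MPa
granite: 2713 kg/m³ × 3.71 m/s² × 650 m = 6.542×10^6 Pa = 6.542 MPa
Total = 7.673 + 6.542 = 14.215 MPa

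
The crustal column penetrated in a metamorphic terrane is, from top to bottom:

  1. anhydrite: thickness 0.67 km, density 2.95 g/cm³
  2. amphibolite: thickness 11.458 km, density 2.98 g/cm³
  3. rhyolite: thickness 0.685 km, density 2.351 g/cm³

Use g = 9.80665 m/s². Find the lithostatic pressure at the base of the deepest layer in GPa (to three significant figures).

anhydrite: 2950 kg/m³ × 9.80665 m/s² × 670 m = 1.938×10^7 Pa = 0.01938 GPa
amphibolite: 2980 kg/m³ × 9.80665 m/s² × 11458 m = 3.348×10^8 Pa = 0.3348 GPa
rhyolite: 2351 kg/m³ × 9.80665 m/s² × 685 m = 1.579×10^7 Pa = 0.01579 GPa
Total = 0.01938 + 0.3348 + 0.01579 = 0.37002 GPa

0.370 GPa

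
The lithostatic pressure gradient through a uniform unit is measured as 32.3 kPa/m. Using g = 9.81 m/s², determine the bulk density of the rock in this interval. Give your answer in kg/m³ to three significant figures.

3290 kg/m³

ρ = (dP/dz)/g = 32.3 kPa/m / 9.81 m/s² = 32300 Pa/m / 9.81 m/s² = 3292.6 kg/m³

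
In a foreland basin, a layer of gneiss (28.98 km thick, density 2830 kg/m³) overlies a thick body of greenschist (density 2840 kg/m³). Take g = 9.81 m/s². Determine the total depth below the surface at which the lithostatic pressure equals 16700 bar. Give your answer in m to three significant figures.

60000 m

Pressure at base of upper layers: 2830×9.81×28980 = 8.046×10^8 Pa = 8046 bar
Remaining pressure to be supplied by greenschist: 1.670×10^9 − 8.046×10^8 = 8.654×10^8 Pa
Additional depth in greenschist = 8.654×10^8 Pa / (2840 kg/m³ × 9.81 m/s²) = 31064 m
Total depth = 28980 m + 31064 m = 60044 m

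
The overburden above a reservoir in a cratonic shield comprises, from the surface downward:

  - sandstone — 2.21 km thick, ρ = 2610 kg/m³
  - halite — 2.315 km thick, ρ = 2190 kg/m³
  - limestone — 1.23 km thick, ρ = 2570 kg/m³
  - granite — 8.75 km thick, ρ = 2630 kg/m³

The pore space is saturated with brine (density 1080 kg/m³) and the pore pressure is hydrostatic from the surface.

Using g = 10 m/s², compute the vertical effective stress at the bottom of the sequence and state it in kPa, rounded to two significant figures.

210000 kPa

Overburden (lithostatic) stress σ_v:
sandstone: 2610 kg/m³ × 10 m/s² × 2210 m = 5.768×10^7 Pa = 57.68 MPa
halite: 2190 kg/m³ × 10 m/s² × 2315 m = 5.070×10^7 Pa = 50.70 MPa
limestone: 2570 kg/m³ × 10 m/s² × 1230 m = 3.161×10^7 Pa = 31.61 MPa
granite: 2630 kg/m³ × 10 m/s² × 8750 m = 2.301×10^8 Pa = 230.1 MPa
Total = 57.68 + 50.70 + 31.61 + 230.1 = 370.12 MPa
Pore pressure P_p = 1080 kg/m³ × 10 m/s² × 14505 m = 1.567×10^8 Pa = 156.7 MPa
Effective stress σ' = σ_v − P_p = 370.1 − 156.7 = 213.46 MPa = 2.1346×10^5 kPa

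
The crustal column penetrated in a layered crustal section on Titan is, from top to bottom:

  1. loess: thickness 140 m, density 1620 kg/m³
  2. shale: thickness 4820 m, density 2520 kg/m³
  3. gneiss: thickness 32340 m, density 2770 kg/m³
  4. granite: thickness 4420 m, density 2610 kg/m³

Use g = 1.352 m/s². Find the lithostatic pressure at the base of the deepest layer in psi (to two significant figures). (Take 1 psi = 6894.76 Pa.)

loess: 1620 kg/m³ × 1.352 m/s² × 140 m = 3.066×10^5 Pa = 44.47 psi
shale: 2520 kg/m³ × 1.352 m/s² × 4820 m = 1.642×10^7 Pa = 2382 psi
gneiss: 2770 kg/m³ × 1.352 m/s² × 32340 m = 1.211×10^8 Pa = 17566 psi
granite: 2610 kg/m³ × 1.352 m/s² × 4420 m = 1.560×10^7 Pa = 2262 psi
Total = 44.47 + 2382 + 17566 + 2262 = 22255 psi

22000 psi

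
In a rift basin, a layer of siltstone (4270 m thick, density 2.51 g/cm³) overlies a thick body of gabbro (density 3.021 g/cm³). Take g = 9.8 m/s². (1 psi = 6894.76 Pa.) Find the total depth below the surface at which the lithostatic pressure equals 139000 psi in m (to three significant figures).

Pressure at base of upper layers: 2510×9.8×4270 = 1.050×10^8 Pa = 15234 psi
Remaining pressure to be supplied by gabbro: 9.584×10^8 − 1.050×10^8 = 8.533×10^8 Pa
Additional depth in gabbro = 8.533×10^8 Pa / (3021 kg/m³ × 9.8 m/s²) = 28823 m
Total depth = 4270 m + 28823 m = 33093 m

33100 m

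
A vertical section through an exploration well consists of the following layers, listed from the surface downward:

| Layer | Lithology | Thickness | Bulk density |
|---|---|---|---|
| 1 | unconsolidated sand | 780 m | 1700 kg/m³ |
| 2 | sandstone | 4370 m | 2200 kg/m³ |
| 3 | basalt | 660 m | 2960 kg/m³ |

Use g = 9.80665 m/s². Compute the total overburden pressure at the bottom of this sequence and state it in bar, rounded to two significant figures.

unconsolidated sand: 1700 kg/m³ × 9.80665 m/s² × 780 m = 1.300×10^7 Pa = 130.0 bar
sandstone: 2200 kg/m³ × 9.80665 m/s² × 4370 m = 9.428×10^7 Pa = 942.8 bar
basalt: 2960 kg/m³ × 9.80665 m/s² × 660 m = 1.916×10^7 Pa = 191.6 bar
Total = 130.0 + 942.8 + 191.6 = 1264.4 bar

1300 bar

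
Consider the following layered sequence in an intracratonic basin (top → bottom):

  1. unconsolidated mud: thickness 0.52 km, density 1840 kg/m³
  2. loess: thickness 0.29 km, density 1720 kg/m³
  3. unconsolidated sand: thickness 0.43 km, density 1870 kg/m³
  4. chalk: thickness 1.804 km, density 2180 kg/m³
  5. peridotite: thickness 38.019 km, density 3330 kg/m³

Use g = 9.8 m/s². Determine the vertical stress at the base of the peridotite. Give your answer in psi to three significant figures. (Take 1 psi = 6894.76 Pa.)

unconsolidated mud: 1840 kg/m³ × 9.8 m/s² × 520 m = 9.377×10^6 Pa = 1360 psi
loess: 1720 kg/m³ × 9.8 m/s² × 290 m = 4.888×10^6 Pa = 709.0 psi
unconsolidated sand: 1870 kg/m³ × 9.8 m/s² × 430 m = 7.880×10^6 Pa = 1143 psi
chalk: 2180 kg/m³ × 9.8 m/s² × 1804 m = 3.854×10^7 Pa = 5590 psi
peridotite: 3330 kg/m³ × 9.8 m/s² × 38019 m = 1.241×10^9 Pa = 1.800×10^5 psi
Total = 1360 + 709.0 + 1143 + 5590 + 1.800×10^5 = 1.8875×10^5 psi

189000 psi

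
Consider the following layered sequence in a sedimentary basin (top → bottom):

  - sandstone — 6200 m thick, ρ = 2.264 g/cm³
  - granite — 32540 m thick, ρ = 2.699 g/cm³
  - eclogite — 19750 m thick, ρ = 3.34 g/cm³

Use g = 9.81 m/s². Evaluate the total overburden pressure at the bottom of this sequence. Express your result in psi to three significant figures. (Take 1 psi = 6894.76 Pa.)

sandstone: 2264 kg/m³ × 9.81 m/s² × 6200 m = 1.377×10^8 Pa = 19972 psi
granite: 2699 kg/m³ × 9.81 m/s² × 32540 m = 8.616×10^8 Pa = 1.250×10^5 psi
eclogite: 3340 kg/m³ × 9.81 m/s² × 19750 m = 6.471×10^8 Pa = 93856 psi
Total = 19972 + 1.250×10^5 + 93856 = 2.3879×10^5 psi

239000 psi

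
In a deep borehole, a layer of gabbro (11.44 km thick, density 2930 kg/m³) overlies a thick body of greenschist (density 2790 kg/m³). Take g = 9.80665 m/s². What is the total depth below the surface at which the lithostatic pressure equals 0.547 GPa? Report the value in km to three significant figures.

19.4 km

Pressure at base of upper layers: 2930×9.80665×11440 = 3.287×10^8 Pa = 0.3287 GPa
Remaining pressure to be supplied by greenschist: 5.470×10^8 − 3.287×10^8 = 2.183×10^8 Pa
Additional depth in greenschist = 2.183×10^8 Pa / (2790 kg/m³ × 9.80665 m/s²) = 7978.2 m
Total depth = 11440 m + 7978.2 m = 19418 m
= 19.418 km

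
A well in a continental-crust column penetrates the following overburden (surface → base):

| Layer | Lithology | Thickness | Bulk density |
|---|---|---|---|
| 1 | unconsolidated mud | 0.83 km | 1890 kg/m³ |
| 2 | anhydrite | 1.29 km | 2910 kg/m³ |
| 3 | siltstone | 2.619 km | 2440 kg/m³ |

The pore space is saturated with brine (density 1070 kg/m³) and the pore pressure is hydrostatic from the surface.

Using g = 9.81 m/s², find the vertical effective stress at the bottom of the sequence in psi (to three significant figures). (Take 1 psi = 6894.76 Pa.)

9450 psi

Overburden (lithostatic) stress σ_v:
unconsolidated mud: 1890 kg/m³ × 9.81 m/s² × 830 m = 1.539×10^7 Pa = 15.39 MPa
anhydrite: 2910 kg/m³ × 9.81 m/s² × 1290 m = 3.683×10^7 Pa = 36.83 MPa
siltstone: 2440 kg/m³ × 9.81 m/s² × 2619 m = 6.269×10^7 Pa = 62.69 MPa
Total = 15.39 + 36.83 + 62.69 = 114.90 MPa
Pore pressure P_p = 1070 kg/m³ × 9.81 m/s² × 4739 m = 4.974×10^7 Pa = 49.74 MPa
Effective stress σ' = σ_v − P_p = 114.9 − 49.74 = 65.160 MPa = 9450.7 psi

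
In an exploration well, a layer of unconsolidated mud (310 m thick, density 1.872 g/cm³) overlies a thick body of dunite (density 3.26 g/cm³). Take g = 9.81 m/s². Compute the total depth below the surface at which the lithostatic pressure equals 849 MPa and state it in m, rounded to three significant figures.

Pressure at base of upper layers: 1872×9.81×310 = 5.693×10^6 Pa = 5.693 MPa
Remaining pressure to be supplied by dunite: 8.490×10^8 − 5.693×10^6 = 8.433×10^8 Pa
Additional depth in dunite = 8.433×10^8 Pa / (3260 kg/m³ × 9.81 m/s²) = 26369 m
Total depth = 310 m + 26369 m = 26679 m

26700 m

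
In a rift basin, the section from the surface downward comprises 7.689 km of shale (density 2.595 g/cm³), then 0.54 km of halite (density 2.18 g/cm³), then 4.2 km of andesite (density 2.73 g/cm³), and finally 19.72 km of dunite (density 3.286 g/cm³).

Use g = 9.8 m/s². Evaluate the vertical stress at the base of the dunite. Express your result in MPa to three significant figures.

shale: 2595 kg/m³ × 9.8 m/s² × 7689 m = 1.955×10^8 Pa = 195.5 MPa
halite: 2180 kg/m³ × 9.8 m/s² × 540 m = 1.154×10^7 Pa = 11.54 MPa
andesite: 2730 kg/m³ × 9.8 m/s² × 4200 m = 1.124×10^8 Pa = 112.4 MPa
dunite: 3286 kg/m³ × 9.8 m/s² × 19720 m = 6.350×10^8 Pa = 635.0 MPa
Total = 195.5 + 11.54 + 112.4 + 635.0 = 954.48 MPa

954 MPa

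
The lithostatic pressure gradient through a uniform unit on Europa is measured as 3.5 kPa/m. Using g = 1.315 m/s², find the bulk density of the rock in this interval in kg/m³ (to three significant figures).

ρ = (dP/dz)/g = 3.5 kPa/m / 1.315 m/s² = 3500.0 Pa/m / 1.315 m/s² = 2661.6 kg/m³

2660 kg/m³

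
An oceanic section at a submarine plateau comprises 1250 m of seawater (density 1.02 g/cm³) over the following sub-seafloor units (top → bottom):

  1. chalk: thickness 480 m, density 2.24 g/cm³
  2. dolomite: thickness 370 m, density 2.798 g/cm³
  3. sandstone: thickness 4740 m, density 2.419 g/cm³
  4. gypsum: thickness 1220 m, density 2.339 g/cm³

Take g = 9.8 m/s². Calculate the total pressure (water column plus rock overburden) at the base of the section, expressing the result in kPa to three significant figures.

174000 kPa

seawater: 1020 kg/m³ × 9.8 m/s² × 1250 m = 1.250×10^7 Pa = 12495 kPa
chalk: 2240 kg/m³ × 9.8 m/s² × 480 m = 1.054×10^7 Pa = 10537 kPa
dolomite: 2798 kg/m³ × 9.8 m/s² × 370 m = 1.015×10^7 Pa = 10146 kPa
sandstone: 2419 kg/m³ × 9.8 m/s² × 4740 m = 1.124×10^8 Pa = 1.124×10^5 kPa
gypsum: 2339 kg/m³ × 9.8 m/s² × 1220 m = 2.797×10^7 Pa = 27965 kPa
Total = 12495 + 10537 + 10146 + 1.124×10^5 + 27965 = 1.7351×10^5 kPa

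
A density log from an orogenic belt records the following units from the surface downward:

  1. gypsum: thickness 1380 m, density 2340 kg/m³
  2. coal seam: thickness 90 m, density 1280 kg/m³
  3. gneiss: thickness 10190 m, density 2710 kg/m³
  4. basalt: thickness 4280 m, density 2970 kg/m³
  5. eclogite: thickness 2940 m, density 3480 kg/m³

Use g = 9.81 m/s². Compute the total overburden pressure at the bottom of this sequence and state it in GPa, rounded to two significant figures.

0.53 GPa

gypsum: 2340 kg/m³ × 9.81 m/s² × 1380 m = 3.168×10^7 Pa = 0.03168 GPa
coal seam: 1280 kg/m³ × 9.81 m/s² × 90 m = 1.130×10^6 Pa = 1.130×10^-3 GPa
gneiss: 2710 kg/m³ × 9.81 m/s² × 10190 m = 2.709×10^8 Pa = 0.2709 GPa
basalt: 2970 kg/m³ × 9.81 m/s² × 4280 m = 1.247×10^8 Pa = 0.1247 GPa
eclogite: 3480 kg/m³ × 9.81 m/s² × 2940 m = 1.004×10^8 Pa = 0.1004 GPa
Total = 0.03168 + 1.130×10^-3 + 0.2709 + 0.1247 + 0.1004 = 0.52878 GPa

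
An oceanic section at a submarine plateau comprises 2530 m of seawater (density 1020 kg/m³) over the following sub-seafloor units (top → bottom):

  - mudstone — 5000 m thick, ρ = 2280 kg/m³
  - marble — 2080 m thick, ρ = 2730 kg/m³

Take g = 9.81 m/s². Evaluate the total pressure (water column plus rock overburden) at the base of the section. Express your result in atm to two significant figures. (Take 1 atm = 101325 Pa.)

1900 atm

seawater: 1020 kg/m³ × 9.81 m/s² × 2530 m = 2.532×10^7 Pa = 249.8 atm
mudstone: 2280 kg/m³ × 9.81 m/s² × 5000 m = 1.118×10^8 Pa = 1104 atm
marble: 2730 kg/m³ × 9.81 m/s² × 2080 m = 5.571×10^7 Pa = 549.8 atm
Total = 249.8 + 1104 + 549.8 = 1903.3 atm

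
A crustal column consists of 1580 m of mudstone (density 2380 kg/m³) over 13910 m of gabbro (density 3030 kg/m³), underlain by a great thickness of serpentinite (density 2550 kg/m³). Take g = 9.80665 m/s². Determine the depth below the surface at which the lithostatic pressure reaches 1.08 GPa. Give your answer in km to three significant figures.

Pressure at base of upper layers: 2380×9.80665×1580 + 3030×9.80665×13910 = 4.502×10^8 Pa = 0.4502 GPa
Remaining pressure to be supplied by serpentinite: 1.080×10^9 − 4.502×10^8 = 6.298×10^8 Pa
Additional depth in serpentinite = 6.298×10^8 Pa / (2550 kg/m³ × 9.80665 m/s²) = 25185 m
Total depth = 15490 m + 25185 m = 40675 m
= 40.675 km

40.7 km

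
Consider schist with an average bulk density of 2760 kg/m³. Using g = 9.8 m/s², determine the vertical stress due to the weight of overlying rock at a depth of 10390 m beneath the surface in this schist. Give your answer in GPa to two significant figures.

schist: 2760 kg/m³ × 9.8 m/s² × 10390 m = 2.810×10^8 Pa = 0.2810 GPa

0.28 GPa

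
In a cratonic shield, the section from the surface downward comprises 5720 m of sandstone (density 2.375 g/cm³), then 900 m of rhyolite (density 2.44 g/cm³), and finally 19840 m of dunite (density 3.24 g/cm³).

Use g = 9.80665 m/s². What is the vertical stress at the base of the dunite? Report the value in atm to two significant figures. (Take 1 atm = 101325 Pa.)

sandstone: 2375 kg/m³ × 9.80665 m/s² × 5720 m = 1.332×10^8 Pa = 1315 atm
rhyolite: 2440 kg/m³ × 9.80665 m/s² × 900 m = 2.154×10^7 Pa = 212.5 atm
dunite: 3240 kg/m³ × 9.80665 m/s² × 19840 m = 6.304×10^8 Pa = 6221 atm
Total = 1315 + 212.5 + 6221 = 7748.8 atm

7700 atm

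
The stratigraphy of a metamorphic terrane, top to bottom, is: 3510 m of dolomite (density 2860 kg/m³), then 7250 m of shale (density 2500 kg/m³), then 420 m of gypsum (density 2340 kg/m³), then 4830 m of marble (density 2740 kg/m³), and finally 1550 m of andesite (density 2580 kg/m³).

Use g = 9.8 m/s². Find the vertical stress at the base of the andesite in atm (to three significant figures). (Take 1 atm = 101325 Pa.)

4490 atm

dolomite: 2860 kg/m³ × 9.8 m/s² × 3510 m = 9.838×10^7 Pa = 970.9 atm
shale: 2500 kg/m³ × 9.8 m/s² × 7250 m = 1.776×10^8 Pa = 1753 atm
gypsum: 2340 kg/m³ × 9.8 m/s² × 420 m = 9.631×10^6 Pa = 95.05 atm
marble: 2740 kg/m³ × 9.8 m/s² × 4830 m = 1.297×10^8 Pa = 1280 atm
andesite: 2580 kg/m³ × 9.8 m/s² × 1550 m = 3.919×10^7 Pa = 386.8 atm
Total = 970.9 + 1753 + 95.05 + 1280 + 386.8 = 4485.8 atm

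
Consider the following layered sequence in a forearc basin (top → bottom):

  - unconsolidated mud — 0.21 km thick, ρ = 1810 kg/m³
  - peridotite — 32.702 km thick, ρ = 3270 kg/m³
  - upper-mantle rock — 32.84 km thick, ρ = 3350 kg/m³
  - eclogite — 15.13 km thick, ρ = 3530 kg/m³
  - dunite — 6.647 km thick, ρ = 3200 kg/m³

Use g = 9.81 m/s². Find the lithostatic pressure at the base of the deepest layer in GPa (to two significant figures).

2.9 GPa

unconsolidated mud: 1810 kg/m³ × 9.81 m/s² × 210 m = 3.729×10^6 Pa = 3.729×10^-3 GPa
peridotite: 3270 kg/m³ × 9.81 m/s² × 32702 m = 1.049×10^9 Pa = 1.049 GPa
upper-mantle rock: 3350 kg/m³ × 9.81 m/s² × 32840 m = 1.079×10^9 Pa = 1.079 GPa
eclogite: 3530 kg/m³ × 9.81 m/s² × 15130 m = 5.239×10^8 Pa = 0.5239 GPa
dunite: 3200 kg/m³ × 9.81 m/s² × 6647 m = 2.087×10^8 Pa = 0.2087 GPa
Total = 3.729×10^-3 + 1.049 + 1.079 + 0.5239 + 0.2087 = 2.8646 GPa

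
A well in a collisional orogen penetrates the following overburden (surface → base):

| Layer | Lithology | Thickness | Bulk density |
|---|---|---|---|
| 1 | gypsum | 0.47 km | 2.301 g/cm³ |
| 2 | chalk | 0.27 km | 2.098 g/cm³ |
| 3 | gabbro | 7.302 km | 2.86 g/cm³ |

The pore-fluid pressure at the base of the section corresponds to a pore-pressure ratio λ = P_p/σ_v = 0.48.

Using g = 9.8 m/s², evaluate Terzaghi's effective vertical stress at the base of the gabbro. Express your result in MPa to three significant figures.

115 MPa

Overburden (lithostatic) stress σ_v:
gypsum: 2301 kg/m³ × 9.8 m/s² × 470 m = 1.060×10^7 Pa = 10.60 MPa
chalk: 2098 kg/m³ × 9.8 m/s² × 270 m = 5.551×10^6 Pa = 5.551 MPa
gabbro: 2860 kg/m³ × 9.8 m/s² × 7302 m = 2.047×10^8 Pa = 204.7 MPa
Total = 10.60 + 5.551 + 204.7 = 220.81 MPa
Pore pressure P_p = λ·σ_v = 0.48 × 220.8 MPa = 106.0 MPa
Effective stress σ' = σ_v − P_p = 220.8 − 106.0 = 114.82 MPa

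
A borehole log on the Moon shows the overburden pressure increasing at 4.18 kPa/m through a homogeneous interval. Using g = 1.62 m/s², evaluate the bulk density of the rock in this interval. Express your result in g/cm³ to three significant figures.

2.58 g/cm³

ρ = (dP/dz)/g = 4.18 kPa/m / 1.62 m/s² = 4180.0 Pa/m / 1.62 m/s² = 2580.2 kg/m³
= 2.580 g/cm³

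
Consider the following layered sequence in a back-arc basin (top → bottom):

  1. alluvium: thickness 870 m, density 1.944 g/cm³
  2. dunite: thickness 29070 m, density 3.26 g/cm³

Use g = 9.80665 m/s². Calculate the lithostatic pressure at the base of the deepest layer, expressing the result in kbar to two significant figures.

9.5 kbar

alluvium: 1944 kg/m³ × 9.80665 m/s² × 870 m = 1.659×10^7 Pa = 0.1659 kbar
dunite: 3260 kg/m³ × 9.80665 m/s² × 29070 m = 9.294×10^8 Pa = 9.294 kbar
Total = 0.1659 + 9.294 = 9.4594 kbar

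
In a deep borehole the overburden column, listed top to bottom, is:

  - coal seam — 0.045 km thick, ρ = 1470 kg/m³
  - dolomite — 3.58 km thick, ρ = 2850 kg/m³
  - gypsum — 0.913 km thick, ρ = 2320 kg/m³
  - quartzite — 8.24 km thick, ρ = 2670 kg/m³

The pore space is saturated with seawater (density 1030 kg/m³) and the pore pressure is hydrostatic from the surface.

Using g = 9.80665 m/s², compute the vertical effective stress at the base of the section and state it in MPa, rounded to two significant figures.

210 MPa

Overburden (lithostatic) stress σ_v:
coal seam: 1470 kg/m³ × 9.80665 m/s² × 45 m = 6.487×10^5 Pa = 0.6487 MPa
dolomite: 2850 kg/m³ × 9.80665 m/s² × 3580 m = 1.001×10^8 Pa = 100.1 MPa
gypsum: 2320 kg/m³ × 9.80665 m/s² × 913 m = 2.077×10^7 Pa = 20.77 MPa
quartzite: 2670 kg/m³ × 9.80665 m/s² × 8240 m = 2.158×10^8 Pa = 215.8 MPa
Total = 0.6487 + 100.1 + 20.77 + 215.8 = 337.23 MPa
Pore pressure P_p = 1030 kg/m³ × 9.80665 m/s² × 12778 m = 1.291×10^8 Pa = 129.1 MPa
Effective stress σ' = σ_v − P_p = 337.2 − 129.1 = 208.16 MPa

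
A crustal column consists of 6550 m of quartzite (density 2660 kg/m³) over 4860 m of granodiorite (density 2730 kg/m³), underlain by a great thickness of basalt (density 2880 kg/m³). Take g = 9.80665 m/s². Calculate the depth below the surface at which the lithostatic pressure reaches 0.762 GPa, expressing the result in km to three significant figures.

27.7 km

Pressure at base of upper layers: 2660×9.80665×6550 + 2730×9.80665×4860 = 3.010×10^8 Pa = 0.3010 GPa
Remaining pressure to be supplied by basalt: 7.620×10^8 − 3.010×10^8 = 4.610×10^8 Pa
Additional depth in basalt = 4.610×10^8 Pa / (2880 kg/m³ × 9.80665 m/s²) = 16323 m
Total depth = 11410 m + 16323 m = 27733 m
= 27.733 km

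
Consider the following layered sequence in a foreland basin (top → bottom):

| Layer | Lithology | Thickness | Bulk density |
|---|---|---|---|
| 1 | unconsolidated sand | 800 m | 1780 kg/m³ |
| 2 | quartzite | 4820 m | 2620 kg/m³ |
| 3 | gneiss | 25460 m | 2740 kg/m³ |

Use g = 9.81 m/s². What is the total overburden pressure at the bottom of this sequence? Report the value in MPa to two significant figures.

unconsolidated sand: 1780 kg/m³ × 9.81 m/s² × 800 m = 1.397×10^7 Pa = 13.97 MPa
quartzite: 2620 kg/m³ × 9.81 m/s² × 4820 m = 1.239×10^8 Pa = 123.9 MPa
gneiss: 2740 kg/m³ × 9.81 m/s² × 25460 m = 6.843×10^8 Pa = 684.3 MPa
Total = 13.97 + 123.9 + 684.3 = 822.20 MPa

820 MPa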